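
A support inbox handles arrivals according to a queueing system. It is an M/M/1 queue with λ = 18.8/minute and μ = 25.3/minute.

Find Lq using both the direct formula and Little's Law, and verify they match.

Method 1 (direct): Lq = λ²/(μ(μ-λ)) = 353.44/(25.3 × 6.50) = 2.1492

Method 2 (Little's Law):
W = 1/(μ-λ) = 1/6.50 = 0.15385
Wq = W - 1/μ = 0.15385 - 0.039526 = 0.11432
Lq = λWq = 18.8 × 0.11432 = 2.1492 ✔ (matches Method 1)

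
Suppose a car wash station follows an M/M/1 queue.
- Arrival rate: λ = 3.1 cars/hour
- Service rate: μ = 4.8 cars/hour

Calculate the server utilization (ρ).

Server utilization: ρ = λ/μ
ρ = 3.1/4.8 = 0.6458
The server is busy 64.58% of the time.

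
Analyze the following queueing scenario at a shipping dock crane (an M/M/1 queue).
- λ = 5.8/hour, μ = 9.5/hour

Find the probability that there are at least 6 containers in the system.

ρ = λ/μ = 5.8/9.5 = 0.61053
P(N ≥ n) = ρⁿ
P(N ≥ 6) = 0.61053^6
P(N ≥ 6) = 0.05179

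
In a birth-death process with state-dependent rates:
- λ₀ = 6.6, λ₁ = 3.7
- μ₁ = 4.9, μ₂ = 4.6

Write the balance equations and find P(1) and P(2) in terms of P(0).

Balance equations:
State 0: λ₀P₀ = μ₁P₁ → P₁ = (λ₀/μ₁)P₀ = (6.6/4.9)P₀ = 1.3469P₀
State 1: P₂ = (λ₀λ₁)/(μ₁μ₂)P₀ = (6.6×3.7)/(4.9×4.6)P₀ = 1.0834P₀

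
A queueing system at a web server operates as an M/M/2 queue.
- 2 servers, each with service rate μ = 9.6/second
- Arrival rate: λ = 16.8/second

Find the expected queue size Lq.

Traffic intensity: ρ = λ/(cμ) = 16.8/(2×9.6) = 0.8750
Since ρ = 0.8750 < 1, system is stable.
Offered load a = λ/μ = cρ = 16.8/9.6 = 1.7500
P₀ = [ Σₙ₌₀^1 aⁿ/n! + a^2/(2!(1-ρ)) ]⁻¹
Σ = a^0/0! + a^1/1! = 1.0000 + 1.7500 = 2.7500
a^2/(2!(1-ρ)) = 3.0625/(2 × 0.1250) = 12.2500
P₀ = 1/(2.7500 + 12.2500) = 0.06667
Lq = P₀·a^2·ρ / (2!(1-ρ)²) = 0.066667 × 3.0625 × 0.87500 / (2 × 0.015625) = 5.7167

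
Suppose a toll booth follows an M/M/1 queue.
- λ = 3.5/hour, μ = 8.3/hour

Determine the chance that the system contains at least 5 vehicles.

ρ = λ/μ = 3.5/8.3 = 0.42169
P(N ≥ n) = ρⁿ
P(N ≥ 5) = 0.42169^5
P(N ≥ 5) = 0.01333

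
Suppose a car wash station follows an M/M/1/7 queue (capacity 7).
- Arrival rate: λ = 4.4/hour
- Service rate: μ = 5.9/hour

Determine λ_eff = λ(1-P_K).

ρ = λ/μ = 4.4/5.9 = 0.74576
P₀ = (1-ρ)/(1-ρ^(K+1)) = (1-0.74576)/(1-0.74576^8) = 0.2542/0.9043 = 0.2811
P_K = P₀×ρ^K = 0.2811 × 0.74576^7 = 0.2811 × 0.1283 = 0.03607
λ_eff = λ(1-P_K) = 4.4 × (1 - 0.03607) = 4.4 × 0.96393 = 4.2413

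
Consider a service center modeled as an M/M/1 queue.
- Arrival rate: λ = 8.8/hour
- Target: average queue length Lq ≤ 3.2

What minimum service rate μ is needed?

For M/M/1: Lq = λ²/(μ(μ-λ))
Need Lq ≤ 3.2, i.e. μ(μ-λ) ≥ λ²/3.2
μ² - 8.8μ - 77.44/3.2 ≥ 0  →  μ² - 8.8μ - 24.2000 ≥ 0
Quadratic formula (positive root): μ = [λ + √(λ² + 4×24.2000)]/2
Discriminant: 77.44 + 4×24.2000 = 174.2400, √174.2400 = 13.2000
μ ≥ (8.8 + 13.2000)/2 = 11.0000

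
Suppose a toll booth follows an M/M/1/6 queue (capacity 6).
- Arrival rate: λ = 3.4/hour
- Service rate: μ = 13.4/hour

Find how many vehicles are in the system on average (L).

ρ = λ/μ = 3.4/13.4 = 0.25373
P₀ = (1-ρ)/(1-ρ^(K+1)) = (1-0.25373)/(1-0.25373^7) = 0.74627/0.99993 = 0.7463
P_K = P₀×ρ^K = 0.7463 × 0.25373^6 = 0.7463 × 0.0002668 = 0.0001991
L = ρ[1 - (K+1)ρ^K + Kρ^(K+1)] / [(1-ρ)(1-ρ^(K+1))]
L = 0.25373 × (1 - 7×0.0002668 + 6×0.00006770) / ((1 - 0.25373) × (1 - 0.00006770)) = 0.3395 vehicles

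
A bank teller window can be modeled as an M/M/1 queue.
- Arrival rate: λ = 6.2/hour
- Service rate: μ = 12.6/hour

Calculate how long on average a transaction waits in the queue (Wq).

First, compute utilization: ρ = λ/μ = 6.2/12.6 = 0.4921
For M/M/1: Wq = λ/(μ(μ-λ))
Wq = 6.2/(12.6 × (12.6-6.2))
Wq = 6.2/(12.6 × 6.40)
Wq = 0.07688 hours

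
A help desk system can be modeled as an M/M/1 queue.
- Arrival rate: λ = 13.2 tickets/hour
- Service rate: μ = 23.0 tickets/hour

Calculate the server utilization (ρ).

Server utilization: ρ = λ/μ
ρ = 13.2/23.0 = 0.5739
The server is busy 57.39% of the time.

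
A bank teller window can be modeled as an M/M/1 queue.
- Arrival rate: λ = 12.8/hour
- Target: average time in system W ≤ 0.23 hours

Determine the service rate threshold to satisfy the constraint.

For M/M/1: W = 1/(μ-λ)
Need W ≤ 0.23, so 1/(μ-λ) ≤ 0.23
μ - λ ≥ 1/0.23 = 4.3478
μ ≥ 12.8 + 4.3478 = 17.1478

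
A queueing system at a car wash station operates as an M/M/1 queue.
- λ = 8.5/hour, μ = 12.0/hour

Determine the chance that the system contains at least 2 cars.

ρ = λ/μ = 8.5/12.0 = 0.7083
P(N ≥ n) = ρⁿ
P(N ≥ 2) = 0.7083^2
P(N ≥ 2) = 0.5017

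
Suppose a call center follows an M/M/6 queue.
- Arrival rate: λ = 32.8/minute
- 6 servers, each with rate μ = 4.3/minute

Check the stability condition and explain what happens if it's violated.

Stability requires ρ = λ/(cμ) < 1
ρ = 32.8/(6 × 4.3) = 32.8/25.80 = 1.2713
Since 1.2713 ≥ 1, the system is UNSTABLE.
Need c > λ/μ = 32.8/4.3 = 7.63.
Minimum servers needed: c = 8.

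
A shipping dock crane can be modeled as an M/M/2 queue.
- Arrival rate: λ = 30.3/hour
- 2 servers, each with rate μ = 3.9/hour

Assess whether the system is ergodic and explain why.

Stability requires ρ = λ/(cμ) < 1
ρ = 30.3/(2 × 3.9) = 30.3/7.80 = 3.8846
Since 3.8846 ≥ 1, the system is UNSTABLE.
Need c > λ/μ = 30.3/3.9 = 7.77.
Minimum servers needed: c = 8.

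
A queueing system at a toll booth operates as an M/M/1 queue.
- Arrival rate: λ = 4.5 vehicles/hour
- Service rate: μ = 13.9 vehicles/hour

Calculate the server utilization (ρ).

Server utilization: ρ = λ/μ
ρ = 4.5/13.9 = 0.3237
The server is busy 32.37% of the time.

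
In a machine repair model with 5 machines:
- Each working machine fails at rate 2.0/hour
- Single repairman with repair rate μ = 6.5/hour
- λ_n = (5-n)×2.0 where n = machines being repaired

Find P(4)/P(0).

P(4)/P(0) = ∏_{i=0}^{4-1} λ_i/μ_{i+1}
= (5-0)×2.0/6.5 × (5-1)×2.0/6.5 × (5-2)×2.0/6.5 × (5-3)×2.0/6.5
= 1.0756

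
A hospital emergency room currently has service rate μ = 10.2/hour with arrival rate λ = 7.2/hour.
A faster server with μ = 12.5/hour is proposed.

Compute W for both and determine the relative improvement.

System 1: ρ₁ = 7.2/10.2 = 0.7059, W₁ = 1/(10.2-7.2) = 0.33333
System 2: ρ₂ = 7.2/12.5 = 0.5760, W₂ = 1/(12.5-7.2) = 0.18868
Improvement: (W₁-W₂)/W₁ = (0.33333-0.18868)/0.33333 = 43.40%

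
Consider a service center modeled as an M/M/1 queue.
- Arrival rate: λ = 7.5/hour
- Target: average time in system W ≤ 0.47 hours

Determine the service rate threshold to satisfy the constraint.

For M/M/1: W = 1/(μ-λ)
Need W ≤ 0.47, so 1/(μ-λ) ≤ 0.47
μ - λ ≥ 1/0.47 = 2.1277
μ ≥ 7.5 + 2.1277 = 9.6277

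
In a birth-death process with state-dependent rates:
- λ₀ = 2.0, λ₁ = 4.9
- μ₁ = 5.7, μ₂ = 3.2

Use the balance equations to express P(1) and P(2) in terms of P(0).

Balance equations:
State 0: λ₀P₀ = μ₁P₁ → P₁ = (λ₀/μ₁)P₀ = (2.0/5.7)P₀ = 0.3509P₀
State 1: P₂ = (λ₀λ₁)/(μ₁μ₂)P₀ = (2.0×4.9)/(5.7×3.2)P₀ = 0.5373P₀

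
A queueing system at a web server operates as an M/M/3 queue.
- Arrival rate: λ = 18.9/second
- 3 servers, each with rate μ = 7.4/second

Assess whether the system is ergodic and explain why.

Stability requires ρ = λ/(cμ) < 1
ρ = 18.9/(3 × 7.4) = 18.9/22.20 = 0.8514
Since 0.8514 < 1, the system is STABLE.
The servers are busy 85.14% of the time.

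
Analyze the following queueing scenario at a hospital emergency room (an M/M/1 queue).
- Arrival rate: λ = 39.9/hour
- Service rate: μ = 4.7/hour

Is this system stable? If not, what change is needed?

Stability requires ρ = λ/(cμ) < 1
ρ = 39.9/(1 × 4.7) = 39.9/4.70 = 8.4894
Since 8.4894 ≥ 1, the system is UNSTABLE.
Queue grows without bound. Need μ > λ = 39.9.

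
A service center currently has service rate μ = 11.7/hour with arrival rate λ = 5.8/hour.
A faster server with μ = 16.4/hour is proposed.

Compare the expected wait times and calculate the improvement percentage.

System 1: ρ₁ = 5.8/11.7 = 0.4957, W₁ = 1/(11.7-5.8) = 0.1695
System 2: ρ₂ = 5.8/16.4 = 0.3537, W₂ = 1/(16.4-5.8) = 0.09434
Improvement: (W₁-W₂)/W₁ = (0.1695-0.09434)/0.1695 = 44.34%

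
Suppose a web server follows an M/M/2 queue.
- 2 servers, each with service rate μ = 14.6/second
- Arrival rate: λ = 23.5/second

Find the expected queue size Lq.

Traffic intensity: ρ = λ/(cμ) = 23.5/(2×14.6) = 0.8048
Since ρ = 0.8048 < 1, system is stable.
Offered load a = λ/μ = cρ = 23.5/14.6 = 1.6096
P₀ = [ Σₙ₌₀^1 aⁿ/n! + a^2/(2!(1-ρ)) ]⁻¹
Σ = a^0/0! + a^1/1! = 1.0000 + 1.6096 = 2.6096
a^2/(2!(1-ρ)) = 2.59078/(2 × 0.195205) = 6.6360
P₀ = 1/(2.6096 + 6.6360) = 0.1082
Lq = P₀·a^2·ρ / (2!(1-ρ)²) = 0.108159 × 2.59078 × 0.804795 / (2 × 0.0381052) = 2.9591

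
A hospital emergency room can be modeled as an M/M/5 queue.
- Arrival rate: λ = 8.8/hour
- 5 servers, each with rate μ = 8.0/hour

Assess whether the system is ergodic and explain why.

Stability requires ρ = λ/(cμ) < 1
ρ = 8.8/(5 × 8.0) = 8.8/40.00 = 0.2200
Since 0.2200 < 1, the system is STABLE.
The servers are busy 22.00% of the time.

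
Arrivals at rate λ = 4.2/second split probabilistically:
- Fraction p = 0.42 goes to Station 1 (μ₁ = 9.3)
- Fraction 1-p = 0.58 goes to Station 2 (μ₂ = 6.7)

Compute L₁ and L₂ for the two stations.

Effective rates: λ₁ = 4.2×0.42 = 1.764, λ₂ = 4.2×0.58 = 2.436
Station 1: ρ₁ = 1.764/9.3 = 0.1897, L₁ = ρ₁/(1-ρ₁) = 0.1897/(1-0.1897) = 0.2341
Station 2: ρ₂ = 2.436/6.7 = 0.3636, L₂ = ρ₂/(1-ρ₂) = 0.3636/(1-0.3636) = 0.5713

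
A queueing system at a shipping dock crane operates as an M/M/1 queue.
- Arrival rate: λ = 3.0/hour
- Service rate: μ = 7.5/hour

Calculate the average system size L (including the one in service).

ρ = λ/μ = 3.0/7.5 = 0.4000
For M/M/1: L = λ/(μ-λ)
L = 3.0/(7.5-3.0) = 3.0/4.50
L = 0.6667 containers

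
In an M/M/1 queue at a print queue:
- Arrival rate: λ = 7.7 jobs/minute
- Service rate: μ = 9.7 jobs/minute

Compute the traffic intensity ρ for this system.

Server utilization: ρ = λ/μ
ρ = 7.7/9.7 = 0.7938
The server is busy 79.38% of the time.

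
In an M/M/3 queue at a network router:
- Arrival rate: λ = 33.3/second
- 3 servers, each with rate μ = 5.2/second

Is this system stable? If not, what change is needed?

Stability requires ρ = λ/(cμ) < 1
ρ = 33.3/(3 × 5.2) = 33.3/15.60 = 2.1346
Since 2.1346 ≥ 1, the system is UNSTABLE.
Need c > λ/μ = 33.3/5.2 = 6.40.
Minimum servers needed: c = 7.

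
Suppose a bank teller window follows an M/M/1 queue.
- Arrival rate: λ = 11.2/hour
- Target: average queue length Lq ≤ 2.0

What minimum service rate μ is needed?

For M/M/1: Lq = λ²/(μ(μ-λ))
Need Lq ≤ 2.0, i.e. μ(μ-λ) ≥ λ²/2.0
μ² - 11.2μ - 125.44/2.0 ≥ 0  →  μ² - 11.2μ - 62.7200 ≥ 0
Quadratic formula (positive root): μ = [λ + √(λ² + 4×62.7200)]/2
Discriminant: 125.44 + 4×62.7200 = 376.3200, √376.3200 = 19.3990
μ ≥ (11.2 + 19.3990)/2 = 15.2995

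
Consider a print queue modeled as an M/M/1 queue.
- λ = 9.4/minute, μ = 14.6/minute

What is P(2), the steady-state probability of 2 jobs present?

ρ = λ/μ = 9.4/14.6 = 0.6438
P(n) = (1-ρ)ρⁿ
P(2) = (1-0.6438) × 0.6438^2
P(2) = 0.3562 × 0.4145
P(2) = 0.1476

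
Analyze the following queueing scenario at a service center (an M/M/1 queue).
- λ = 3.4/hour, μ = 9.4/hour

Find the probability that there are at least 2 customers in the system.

ρ = λ/μ = 3.4/9.4 = 0.3617
P(N ≥ n) = ρⁿ
P(N ≥ 2) = 0.3617^2
P(N ≥ 2) = 0.1308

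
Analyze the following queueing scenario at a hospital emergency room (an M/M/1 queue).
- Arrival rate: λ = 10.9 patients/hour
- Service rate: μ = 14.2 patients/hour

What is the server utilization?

Server utilization: ρ = λ/μ
ρ = 10.9/14.2 = 0.7676
The server is busy 76.76% of the time.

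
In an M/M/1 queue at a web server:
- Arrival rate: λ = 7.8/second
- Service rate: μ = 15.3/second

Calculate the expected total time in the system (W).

First, compute utilization: ρ = λ/μ = 7.8/15.3 = 0.5098
For M/M/1: W = 1/(μ-λ)
W = 1/(15.3-7.8) = 1/7.50
W = 0.1333 seconds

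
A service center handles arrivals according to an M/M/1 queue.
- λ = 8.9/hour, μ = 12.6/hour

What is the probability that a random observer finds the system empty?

ρ = λ/μ = 8.9/12.6 = 0.7063
P(0) = 1 - ρ = 1 - 0.7063 = 0.2937
The server is idle 29.37% of the time.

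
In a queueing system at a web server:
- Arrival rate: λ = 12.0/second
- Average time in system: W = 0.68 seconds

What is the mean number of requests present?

Little's Law: L = λW
L = 12.0 × 0.68 = 8.1600 requests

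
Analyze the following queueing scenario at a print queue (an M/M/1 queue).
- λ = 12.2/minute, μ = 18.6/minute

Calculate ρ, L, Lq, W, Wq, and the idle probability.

Step 1: ρ = λ/μ = 12.2/18.6 = 0.6559
Step 2: L = λ/(μ-λ) = 12.2/6.40 = 1.9062
Step 3: Lq = λ²/(μ(μ-λ)) = 148.84/(18.6×6.40) = 1.2503
Step 4: W = 1/(μ-λ) = 1/6.40 = 0.15625
Step 5: Wq = λ/(μ(μ-λ)) = 12.2/(18.6×6.40) = 0.1025
Step 6: P(0) = 1-ρ = 0.3441
Verify: L = λW = 12.2×0.15625 = 1.9062 ✔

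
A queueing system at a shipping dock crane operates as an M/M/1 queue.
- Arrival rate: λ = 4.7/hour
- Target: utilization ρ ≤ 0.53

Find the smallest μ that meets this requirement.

ρ = λ/μ, so μ = λ/ρ
μ ≥ 4.7/0.53 = 8.8679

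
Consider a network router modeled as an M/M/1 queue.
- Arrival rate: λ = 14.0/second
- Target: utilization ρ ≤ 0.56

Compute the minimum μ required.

ρ = λ/μ, so μ = λ/ρ
μ ≥ 14.0/0.56 = 25.0000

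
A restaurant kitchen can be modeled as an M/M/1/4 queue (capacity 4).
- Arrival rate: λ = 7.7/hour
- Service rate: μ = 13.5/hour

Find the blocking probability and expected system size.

ρ = λ/μ = 7.7/13.5 = 0.57037
P₀ = (1-ρ)/(1-ρ^(K+1)) = (1-0.57037)/(1-0.57037^5) = 0.4296/0.9396 = 0.4572
P_K = P₀×ρ^K = 0.45723 × 0.57037^4 = 0.45723 × 0.10583 = 0.04839
Blocking probability P_4 = 0.04839 (4.84%)
L = ρ[1 - (K+1)ρ^K + Kρ^(K+1)] / [(1-ρ)(1-ρ^(K+1))]
L = 0.57037 × (1 - 5×0.10583 + 4×0.060365) / ((1 - 0.57037) × (1 - 0.060365)) = 1.0064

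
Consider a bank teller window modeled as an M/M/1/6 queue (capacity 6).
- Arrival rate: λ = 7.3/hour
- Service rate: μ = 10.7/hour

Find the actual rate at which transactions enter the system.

ρ = λ/μ = 7.3/10.7 = 0.68224
P₀ = (1-ρ)/(1-ρ^(K+1)) = (1-0.68224)/(1-0.68224^7) = 0.31776/0.93120 = 0.3412
P_K = P₀×ρ^K = 0.34124 × 0.68224^6 = 0.34124 × 0.10084 = 0.03441
λ_eff = λ(1-P_K) = 7.3 × (1 - 0.03441) = 7.3 × 0.96559 = 7.0488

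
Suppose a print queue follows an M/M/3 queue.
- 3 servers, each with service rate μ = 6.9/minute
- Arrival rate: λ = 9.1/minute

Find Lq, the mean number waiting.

Traffic intensity: ρ = λ/(cμ) = 9.1/(3×6.9) = 0.4396
Since ρ = 0.4396 < 1, system is stable.
Offered load a = λ/μ = cρ = 9.1/6.9 = 1.3188
P₀ = [ Σₙ₌₀^2 aⁿ/n! + a^3/(3!(1-ρ)) ]⁻¹
Σ = a^0/0! + a^1/1! + a^2/2! = 1.0000 + 1.3188 + 0.8697 = 3.1885
a^3/(3!(1-ρ)) = 2.2939/(6 × 0.5604) = 0.6822
P₀ = 1/(3.1885 + 0.68224) = 0.2583
Lq = P₀·a^3·ρ / (3!(1-ρ)²) = 0.2583 × 2.2939 × 0.4396 / (6 × 0.3140) = 0.1383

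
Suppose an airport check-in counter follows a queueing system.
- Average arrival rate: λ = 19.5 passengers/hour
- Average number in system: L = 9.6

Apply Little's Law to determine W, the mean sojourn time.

Little's Law: L = λW, so W = L/λ
W = 9.6/19.5 = 0.4923 hours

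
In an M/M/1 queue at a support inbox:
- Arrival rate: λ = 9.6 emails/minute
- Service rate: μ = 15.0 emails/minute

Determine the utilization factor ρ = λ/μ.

Server utilization: ρ = λ/μ
ρ = 9.6/15.0 = 0.6400
The server is busy 64.00% of the time.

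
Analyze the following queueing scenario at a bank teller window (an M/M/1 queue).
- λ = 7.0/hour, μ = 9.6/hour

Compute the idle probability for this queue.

ρ = λ/μ = 7.0/9.6 = 0.7292
P(0) = 1 - ρ = 1 - 0.7292 = 0.2708
The server is idle 27.08% of the time.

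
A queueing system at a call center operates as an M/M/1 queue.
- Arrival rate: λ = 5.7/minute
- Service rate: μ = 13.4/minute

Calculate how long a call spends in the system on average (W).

First, compute utilization: ρ = λ/μ = 5.7/13.4 = 0.4254
For M/M/1: W = 1/(μ-λ)
W = 1/(13.4-5.7) = 1/7.70
W = 0.1299 minutes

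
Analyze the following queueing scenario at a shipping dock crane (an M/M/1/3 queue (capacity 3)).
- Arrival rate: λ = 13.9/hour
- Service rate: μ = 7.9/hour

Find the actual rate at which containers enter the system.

ρ = λ/μ = 13.9/7.9 = 1.7595
P₀ = (1-ρ)/(1-ρ^(K+1)) = (1-1.7595)/(1-1.7595^4) = -0.7595/-8.5842 = 0.08848
P_K = P₀×ρ^K = 0.088476 × 1.7595^3 = 0.088476 × 5.4471 = 0.4819
λ_eff = λ(1-P_K) = 13.9 × (1 - 0.48194) = 13.9 × 0.51806 = 7.2010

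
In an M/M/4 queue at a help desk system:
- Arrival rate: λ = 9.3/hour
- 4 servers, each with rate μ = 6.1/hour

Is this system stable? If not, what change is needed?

Stability requires ρ = λ/(cμ) < 1
ρ = 9.3/(4 × 6.1) = 9.3/24.40 = 0.3811
Since 0.3811 < 1, the system is STABLE.
The servers are busy 38.11% of the time.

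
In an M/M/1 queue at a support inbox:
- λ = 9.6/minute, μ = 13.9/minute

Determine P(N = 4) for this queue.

ρ = λ/μ = 9.6/13.9 = 0.6906
P(n) = (1-ρ)ρⁿ
P(4) = (1-0.6906) × 0.6906^4
P(4) = 0.30940 × 0.22746
P(4) = 0.07038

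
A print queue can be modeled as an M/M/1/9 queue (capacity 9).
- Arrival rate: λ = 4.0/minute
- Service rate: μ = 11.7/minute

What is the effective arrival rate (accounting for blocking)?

ρ = λ/μ = 4.0/11.7 = 0.34188
P₀ = (1-ρ)/(1-ρ^(K+1)) = (1-0.34188)/(1-0.34188^10) = 0.6581/1.0000 = 0.6581
P_K = P₀×ρ^K = 0.6581 × 0.34188^9 = 0.6581 × 0.00006381 = 0.00004199
λ_eff = λ(1-P_K) = 4.0 × (1 - 0.00004199) = 4.0 × 0.99996 = 3.9998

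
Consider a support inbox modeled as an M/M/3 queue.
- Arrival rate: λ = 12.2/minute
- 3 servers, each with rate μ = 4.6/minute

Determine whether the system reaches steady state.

Stability requires ρ = λ/(cμ) < 1
ρ = 12.2/(3 × 4.6) = 12.2/13.80 = 0.8841
Since 0.8841 < 1, the system is STABLE.
The servers are busy 88.41% of the time.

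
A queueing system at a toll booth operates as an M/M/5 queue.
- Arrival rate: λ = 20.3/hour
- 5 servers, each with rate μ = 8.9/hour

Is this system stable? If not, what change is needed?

Stability requires ρ = λ/(cμ) < 1
ρ = 20.3/(5 × 8.9) = 20.3/44.50 = 0.4562
Since 0.4562 < 1, the system is STABLE.
The servers are busy 45.62% of the time.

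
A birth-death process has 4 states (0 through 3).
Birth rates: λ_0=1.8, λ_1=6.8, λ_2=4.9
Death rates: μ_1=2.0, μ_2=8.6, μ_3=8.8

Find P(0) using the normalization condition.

Ratios P(n)/P(0) = (λ₀···λₙ₋₁)/(μ₁···μₙ):
P(1)/P(0) = (1.8)/(2.0) = 0.90000
P(2)/P(0) = (1.8×6.8)/(2.0×8.6) = 0.71163
P(3)/P(0) = (1.8×6.8×4.9)/(2.0×8.6×8.8) = 0.39625

Normalization: ∑ P(n) = 1
P(0) × (1.0000 + 0.90000 + 0.71163 + 0.39625) = 1
P(0) × 3.0079 = 1
P(0) = 1/3.0079 = 0.3325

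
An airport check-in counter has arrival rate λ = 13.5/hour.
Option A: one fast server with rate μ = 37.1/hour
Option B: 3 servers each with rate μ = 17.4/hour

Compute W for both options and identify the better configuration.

Option A: single server μ = 37.1 (M/M/1)
  ρ_A = 13.5/37.1 = 0.3639
  W_A = 1/(μ-λ) = 1/(37.1-13.5) = 1/23.60 = 0.04237

Option B: 3 servers μ = 17.4 (M/M/3)
  ρ_B = λ/(cμ) = 13.5/(3×17.4) = 0.2586
  Offered load a = λ/μ = cρ = 13.5/17.4 = 0.7759
  P₀ = [ Σₙ₌₀^2 aⁿ/n! + a^3/(3!(1-ρ)) ]⁻¹
  Σ = a^0/0! + a^1/1! + a^2/2! = 1.0000 + 0.77586 + 0.30098 = 2.0768
  a^3/(3!(1-ρ)) = 0.4670/(6 × 0.7414) = 0.1050
  P₀ = 1/(2.0768 + 0.1050) = 0.4583
  Lq = P₀·a^3·ρ / (3!(1-ρ)²) = 0.45833 × 0.46704 × 0.25862 / (6 × 0.54964) = 0.01679
  Wq_B = Lq/λ = 0.016787/13.5 = 0.001243
  W_B = Wq_B + 1/μ = 0.001243 + 0.05747 = 0.05871

Since W_A = 0.04237 < W_B = 0.05871, Option A (single fast server) has the shorter time in system.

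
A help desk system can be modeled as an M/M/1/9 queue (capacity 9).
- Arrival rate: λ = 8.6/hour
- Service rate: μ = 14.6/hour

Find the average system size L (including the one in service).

ρ = λ/μ = 8.6/14.6 = 0.58904
P₀ = (1-ρ)/(1-ρ^(K+1)) = (1-0.58904)/(1-0.58904^10) = 0.41096/0.99497 = 0.4130
P_K = P₀×ρ^K = 0.4130 × 0.58904^9 = 0.4130 × 0.008537 = 0.003526
L = ρ[1 - (K+1)ρ^K + Kρ^(K+1)] / [(1-ρ)(1-ρ^(K+1))]
L = 0.58904 × (1 - 10×0.008537 + 9×0.005029) / ((1 - 0.58904) × (1 - 0.005029)) = 1.3828 tickets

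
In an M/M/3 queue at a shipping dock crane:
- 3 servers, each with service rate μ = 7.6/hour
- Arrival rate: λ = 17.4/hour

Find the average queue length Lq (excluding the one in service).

Traffic intensity: ρ = λ/(cμ) = 17.4/(3×7.6) = 0.7632
Since ρ = 0.7632 < 1, system is stable.
Offered load a = λ/μ = cρ = 17.4/7.6 = 2.2895
P₀ = [ Σₙ₌₀^2 aⁿ/n! + a^3/(3!(1-ρ)) ]⁻¹
Σ = a^0/0! + a^1/1! + a^2/2! = 1.0000 + 2.2895 + 2.6208 = 5.9103
a^3/(3!(1-ρ)) = 12.0007/(6 × 0.236842) = 8.4449
P₀ = 1/(5.9103 + 8.4449) = 0.06966
Lq = P₀·a^3·ρ / (3!(1-ρ)²) = 0.069661 × 12.0007 × 0.76316 / (6 × 0.056094) = 1.8956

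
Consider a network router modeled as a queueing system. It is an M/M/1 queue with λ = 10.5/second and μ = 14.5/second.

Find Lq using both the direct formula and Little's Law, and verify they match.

Method 1 (direct): Lq = λ²/(μ(μ-λ)) = 110.25/(14.5 × 4.00) = 1.9009

Method 2 (Little's Law):
W = 1/(μ-λ) = 1/4.00 = 0.25000
Wq = W - 1/μ = 0.25000 - 0.068966 = 0.181034
Lq = λWq = 10.5 × 0.181034 = 1.9009 ✔ (matches Method 1)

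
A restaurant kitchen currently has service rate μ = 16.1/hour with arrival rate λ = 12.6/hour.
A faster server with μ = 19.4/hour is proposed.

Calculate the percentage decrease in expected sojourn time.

System 1: ρ₁ = 12.6/16.1 = 0.7826, W₁ = 1/(16.1-12.6) = 0.28571
System 2: ρ₂ = 12.6/19.4 = 0.6495, W₂ = 1/(19.4-12.6) = 0.14706
Improvement: (W₁-W₂)/W₁ = (0.28571-0.14706)/0.28571 = 48.53%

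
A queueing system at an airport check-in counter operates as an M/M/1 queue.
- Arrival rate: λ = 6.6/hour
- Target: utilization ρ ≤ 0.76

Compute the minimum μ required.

ρ = λ/μ, so μ = λ/ρ
μ ≥ 6.6/0.76 = 8.6842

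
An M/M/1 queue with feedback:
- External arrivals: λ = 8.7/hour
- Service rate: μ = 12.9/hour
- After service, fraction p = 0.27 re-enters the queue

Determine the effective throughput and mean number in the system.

Effective arrival rate: λ_eff = λ/(1-p) = 8.7/(1-0.27) = 8.7/0.73 = 11.91781
ρ = λ_eff/μ = 11.91781/12.9 = 0.923861
L = ρ/(1-ρ) = 0.923861/(1-0.923861) = 12.1339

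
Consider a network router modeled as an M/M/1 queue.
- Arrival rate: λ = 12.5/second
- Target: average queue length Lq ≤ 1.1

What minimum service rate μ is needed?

For M/M/1: Lq = λ²/(μ(μ-λ))
Need Lq ≤ 1.1, i.e. μ(μ-λ) ≥ λ²/1.1
μ² - 12.5μ - 156.25/1.1 ≥ 0  →  μ² - 12.5μ - 142.04545 ≥ 0
Quadratic formula (positive root): μ = [λ + √(λ² + 4×142.04545)]/2
Discriminant: 156.25 + 4×142.04545 = 724.4318, √724.4318 = 26.91527
μ ≥ (12.5 + 26.91527)/2 = 19.7076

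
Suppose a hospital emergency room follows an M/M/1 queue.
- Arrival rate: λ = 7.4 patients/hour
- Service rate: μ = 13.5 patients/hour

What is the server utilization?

Server utilization: ρ = λ/μ
ρ = 7.4/13.5 = 0.5481
The server is busy 54.81% of the time.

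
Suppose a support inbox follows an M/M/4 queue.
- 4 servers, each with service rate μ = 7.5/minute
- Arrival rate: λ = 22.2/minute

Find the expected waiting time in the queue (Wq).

Traffic intensity: ρ = λ/(cμ) = 22.2/(4×7.5) = 0.7400
Since ρ = 0.7400 < 1, system is stable.
Offered load a = λ/μ = cρ = 22.2/7.5 = 2.9600
P₀ = [ Σₙ₌₀^3 aⁿ/n! + a^4/(4!(1-ρ)) ]⁻¹
Σ = a^0/0! + a^1/1! + a^2/2! + a^3/3! = 1.0000 + 2.9600 + 4.3808 + 4.3224 = 12.6632
a^4/(4!(1-ρ)) = 76.7656/(24 × 0.2600) = 12.3022
P₀ = 1/(12.6632 + 12.3022) = 0.04006
Lq = P₀·a^4·ρ / (4!(1-ρ)²) = 0.040055 × 76.7656 × 0.74000 / (24 × 0.067600) = 1.4025
Wq = Lq/λ = 1.4025/22.2 = 0.06318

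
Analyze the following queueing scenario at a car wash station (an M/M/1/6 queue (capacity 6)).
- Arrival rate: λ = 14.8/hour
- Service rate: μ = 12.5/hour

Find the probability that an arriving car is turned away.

ρ = λ/μ = 14.8/12.5 = 1.1840
P₀ = (1-ρ)/(1-ρ^(K+1)) = (1-1.1840)/(1-1.1840^7) = -0.1840/-2.2618 = 0.08135
P_K = P₀×ρ^K = 0.08135 × 1.1840^6 = 0.08135 × 2.7549 = 0.2241
Blocking probability = 22.41%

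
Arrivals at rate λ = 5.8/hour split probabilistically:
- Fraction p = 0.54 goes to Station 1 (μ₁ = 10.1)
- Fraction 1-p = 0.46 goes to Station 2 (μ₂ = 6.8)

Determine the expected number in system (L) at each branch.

Effective rates: λ₁ = 5.8×0.54 = 3.132, λ₂ = 5.8×0.46 = 2.668
Station 1: ρ₁ = 3.132/10.1 = 0.3101, L₁ = ρ₁/(1-ρ₁) = 0.3101/(1-0.3101) = 0.4495
Station 2: ρ₂ = 2.668/6.8 = 0.39235, L₂ = ρ₂/(1-ρ₂) = 0.39235/(1-0.39235) = 0.6457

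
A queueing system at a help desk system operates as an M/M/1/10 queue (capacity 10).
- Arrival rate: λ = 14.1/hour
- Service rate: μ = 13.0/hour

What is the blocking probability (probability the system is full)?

ρ = λ/μ = 14.1/13.0 = 1.08462
P₀ = (1-ρ)/(1-ρ^(K+1)) = (1-1.08462)/(1-1.08462^11) = -0.08462/-1.4437 = 0.05861
P_K = P₀×ρ^K = 0.05861 × 1.08462^10 = 0.05861 × 2.2531 = 0.1321
Blocking probability = 13.21%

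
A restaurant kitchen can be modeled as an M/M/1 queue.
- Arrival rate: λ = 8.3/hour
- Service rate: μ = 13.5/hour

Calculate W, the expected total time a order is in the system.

First, compute utilization: ρ = λ/μ = 8.3/13.5 = 0.6148
For M/M/1: W = 1/(μ-λ)
W = 1/(13.5-8.3) = 1/5.20
W = 0.1923 hours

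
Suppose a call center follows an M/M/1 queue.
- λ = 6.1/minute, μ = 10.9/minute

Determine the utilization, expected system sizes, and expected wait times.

Step 1: ρ = λ/μ = 6.1/10.9 = 0.5596
Step 2: L = λ/(μ-λ) = 6.1/4.80 = 1.2708
Step 3: Lq = λ²/(μ(μ-λ)) = 37.21/(10.9×4.80) = 0.7112
Step 4: W = 1/(μ-λ) = 1/4.80 = 0.20833
Step 5: Wq = λ/(μ(μ-λ)) = 6.1/(10.9×4.80) = 0.1166
Step 6: P(0) = 1-ρ = 0.4404
Verify: L = λW = 6.1×0.20833 = 1.2708 ✔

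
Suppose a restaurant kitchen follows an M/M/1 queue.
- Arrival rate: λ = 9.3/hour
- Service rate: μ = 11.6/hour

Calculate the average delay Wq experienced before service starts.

First, compute utilization: ρ = λ/μ = 9.3/11.6 = 0.8017
For M/M/1: Wq = λ/(μ(μ-λ))
Wq = 9.3/(11.6 × (11.6-9.3))
Wq = 9.3/(11.6 × 2.30)
Wq = 0.3486 hours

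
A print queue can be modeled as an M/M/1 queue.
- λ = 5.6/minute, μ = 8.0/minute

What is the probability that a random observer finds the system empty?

ρ = λ/μ = 5.6/8.0 = 0.7000
P(0) = 1 - ρ = 1 - 0.7000 = 0.3000
The server is idle 30.00% of the time.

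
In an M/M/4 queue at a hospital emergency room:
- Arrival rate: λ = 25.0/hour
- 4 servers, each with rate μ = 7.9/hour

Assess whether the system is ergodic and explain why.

Stability requires ρ = λ/(cμ) < 1
ρ = 25.0/(4 × 7.9) = 25.0/31.60 = 0.7911
Since 0.7911 < 1, the system is STABLE.
The servers are busy 79.11% of the time.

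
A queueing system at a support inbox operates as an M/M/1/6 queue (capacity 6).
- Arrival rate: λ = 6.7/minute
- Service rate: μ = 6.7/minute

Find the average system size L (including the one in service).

ρ = λ/μ = 6.7/6.7 = 1 exactly.
With ρ = 1 the usual (1-ρ)/(1-ρ^(K+1)) form is 0/0; instead every state 0..K is equally likely.
P₀ = 1/(K+1) = 1/7 = 0.1429
P_K = P₀×ρ^K = P₀ = 0.1429
L = K/2 = 6/2 = 3.0000 emails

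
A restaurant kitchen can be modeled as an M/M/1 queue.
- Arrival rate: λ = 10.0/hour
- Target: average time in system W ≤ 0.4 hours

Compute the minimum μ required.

For M/M/1: W = 1/(μ-λ)
Need W ≤ 0.4, so 1/(μ-λ) ≤ 0.4
μ - λ ≥ 1/0.4 = 2.5000
μ ≥ 10.0 + 2.5000 = 12.5000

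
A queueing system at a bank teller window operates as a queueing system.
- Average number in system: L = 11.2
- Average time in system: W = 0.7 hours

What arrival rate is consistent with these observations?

Little's Law: L = λW, so λ = L/W
λ = 11.2/0.7 = 16.0000 transactions/hour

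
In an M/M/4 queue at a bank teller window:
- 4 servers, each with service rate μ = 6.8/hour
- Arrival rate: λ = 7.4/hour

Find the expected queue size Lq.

Traffic intensity: ρ = λ/(cμ) = 7.4/(4×6.8) = 0.2721
Since ρ = 0.2721 < 1, system is stable.
Offered load a = λ/μ = cρ = 7.4/6.8 = 1.0882
P₀ = [ Σₙ₌₀^3 aⁿ/n! + a^4/(4!(1-ρ)) ]⁻¹
Σ = a^0/0! + a^1/1! + a^2/2! + a^3/3! = 1.00000 + 1.08824 + 0.592128 + 0.214792 = 2.8952
a^4/(4!(1-ρ)) = 1.4025/(24 × 0.7279) = 0.08028
P₀ = 1/(2.8952 + 0.08028) = 0.3361
Lq = P₀·a^4·ρ / (4!(1-ρ)²) = 0.33609 × 1.4025 × 0.27206 / (24 × 0.52990) = 0.01008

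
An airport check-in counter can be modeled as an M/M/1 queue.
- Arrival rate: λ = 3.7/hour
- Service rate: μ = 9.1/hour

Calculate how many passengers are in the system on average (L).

ρ = λ/μ = 3.7/9.1 = 0.4066
For M/M/1: L = λ/(μ-λ)
L = 3.7/(9.1-3.7) = 3.7/5.40
L = 0.6852 passengers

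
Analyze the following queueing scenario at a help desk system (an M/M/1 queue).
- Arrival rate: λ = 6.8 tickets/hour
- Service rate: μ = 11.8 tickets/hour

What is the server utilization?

Server utilization: ρ = λ/μ
ρ = 6.8/11.8 = 0.5763
The server is busy 57.63% of the time.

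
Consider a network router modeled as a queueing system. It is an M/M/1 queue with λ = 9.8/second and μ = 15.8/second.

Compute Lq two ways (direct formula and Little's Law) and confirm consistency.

Method 1 (direct): Lq = λ²/(μ(μ-λ)) = 96.04/(15.8 × 6.00) = 1.0131

Method 2 (Little's Law):
W = 1/(μ-λ) = 1/6.00 = 0.16667
Wq = W - 1/μ = 0.16667 - 0.063291 = 0.10338
Lq = λWq = 9.8 × 0.10338 = 1.0131 ✔ (matches Method 1)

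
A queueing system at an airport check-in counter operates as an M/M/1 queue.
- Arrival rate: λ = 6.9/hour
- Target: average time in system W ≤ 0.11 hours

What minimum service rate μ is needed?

For M/M/1: W = 1/(μ-λ)
Need W ≤ 0.11, so 1/(μ-λ) ≤ 0.11
μ - λ ≥ 1/0.11 = 9.0909
μ ≥ 6.9 + 9.0909 = 15.9909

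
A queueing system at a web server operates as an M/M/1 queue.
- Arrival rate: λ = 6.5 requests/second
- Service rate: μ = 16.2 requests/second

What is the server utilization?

Server utilization: ρ = λ/μ
ρ = 6.5/16.2 = 0.4012
The server is busy 40.12% of the time.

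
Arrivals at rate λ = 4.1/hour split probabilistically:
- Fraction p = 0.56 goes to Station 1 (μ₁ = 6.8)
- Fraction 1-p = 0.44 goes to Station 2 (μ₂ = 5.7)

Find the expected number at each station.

Effective rates: λ₁ = 4.1×0.56 = 2.296, λ₂ = 4.1×0.44 = 1.804
Station 1: ρ₁ = 2.296/6.8 = 0.33765, L₁ = ρ₁/(1-ρ₁) = 0.33765/(1-0.33765) = 0.5098
Station 2: ρ₂ = 1.804/5.7 = 0.31649, L₂ = ρ₂/(1-ρ₂) = 0.31649/(1-0.31649) = 0.4630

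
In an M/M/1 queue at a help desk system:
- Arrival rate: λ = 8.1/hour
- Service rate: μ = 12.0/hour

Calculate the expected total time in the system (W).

First, compute utilization: ρ = λ/μ = 8.1/12.0 = 0.6750
For M/M/1: W = 1/(μ-λ)
W = 1/(12.0-8.1) = 1/3.90
W = 0.2564 hours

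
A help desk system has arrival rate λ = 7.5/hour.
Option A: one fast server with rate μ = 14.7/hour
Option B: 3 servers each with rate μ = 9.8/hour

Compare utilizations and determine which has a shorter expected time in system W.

Option A: single server μ = 14.7 (M/M/1)
  ρ_A = 7.5/14.7 = 0.5102
  W_A = 1/(μ-λ) = 1/(14.7-7.5) = 1/7.20 = 0.1389

Option B: 3 servers μ = 9.8 (M/M/3)
  ρ_B = λ/(cμ) = 7.5/(3×9.8) = 0.2551
  Offered load a = λ/μ = cρ = 7.5/9.8 = 0.7653
  P₀ = [ Σₙ₌₀^2 aⁿ/n! + a^3/(3!(1-ρ)) ]⁻¹
  Σ = a^0/0! + a^1/1! + a^2/2! = 1.0000 + 0.76531 + 0.29285 = 2.0582
  a^3/(3!(1-ρ)) = 0.4482/(6 × 0.7449) = 0.1003
  P₀ = 1/(2.0582 + 0.1003) = 0.4633
  Lq = P₀·a^3·ρ / (3!(1-ρ)²) = 0.4633 × 0.4482 × 0.2551 / (6 × 0.5549) = 0.01591
  Wq_B = Lq/λ = 0.015912/7.5 = 0.0021216
  W_B = Wq_B + 1/μ = 0.0021216 + 0.10204 = 0.1042

Since W_B = 0.1042 < W_A = 0.1389, Option B (multiple servers) has the shorter time in system.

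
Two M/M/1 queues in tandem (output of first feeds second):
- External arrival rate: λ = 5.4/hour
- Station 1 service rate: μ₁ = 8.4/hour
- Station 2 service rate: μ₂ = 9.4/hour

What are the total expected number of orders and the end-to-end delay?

By Jackson's theorem, each station behaves as independent M/M/1.
Station 1: ρ₁ = 5.4/8.4 = 0.6429, L₁ = ρ₁/(1-ρ₁) = λ/(μ₁-λ) = 5.4/3.00 = 1.8000
Station 2: ρ₂ = 5.4/9.4 = 0.5745, L₂ = ρ₂/(1-ρ₂) = λ/(μ₂-λ) = 5.4/4.00 = 1.3500
Total: L = L₁ + L₂ = 1.8000 + 1.3500 = 3.1500
W = L/λ = 3.1500/5.4 = 0.5833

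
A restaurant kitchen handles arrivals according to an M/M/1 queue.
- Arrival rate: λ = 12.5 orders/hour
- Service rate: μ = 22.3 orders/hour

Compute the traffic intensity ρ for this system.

Server utilization: ρ = λ/μ
ρ = 12.5/22.3 = 0.5605
The server is busy 56.05% of the time.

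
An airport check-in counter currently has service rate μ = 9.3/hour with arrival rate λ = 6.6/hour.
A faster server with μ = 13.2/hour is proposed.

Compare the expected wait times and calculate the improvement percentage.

System 1: ρ₁ = 6.6/9.3 = 0.7097, W₁ = 1/(9.3-6.6) = 0.37037
System 2: ρ₂ = 6.6/13.2 = 0.5000, W₂ = 1/(13.2-6.6) = 0.15152
Improvement: (W₁-W₂)/W₁ = (0.37037-0.15152)/0.37037 = 59.09%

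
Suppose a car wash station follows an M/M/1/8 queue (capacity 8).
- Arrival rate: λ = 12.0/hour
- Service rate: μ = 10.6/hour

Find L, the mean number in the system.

ρ = λ/μ = 12.0/10.6 = 1.13208
P₀ = (1-ρ)/(1-ρ^(K+1)) = (1-1.13208)/(1-1.13208^9) = -0.13208/-2.0542 = 0.06430
P_K = P₀×ρ^K = 0.06430 × 1.13208^8 = 0.06430 × 2.6978 = 0.1735
L = ρ[1 - (K+1)ρ^K + Kρ^(K+1)] / [(1-ρ)(1-ρ^(K+1))]
L = 1.13208 × (1 - 9×2.697845 + 8×3.054176) / ((1 - 1.13208) × (1 - 3.054176)) = 4.8101 cars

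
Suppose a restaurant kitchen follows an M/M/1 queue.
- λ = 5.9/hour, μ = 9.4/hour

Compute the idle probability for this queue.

ρ = λ/μ = 5.9/9.4 = 0.6277
P(0) = 1 - ρ = 1 - 0.6277 = 0.3723
The server is idle 37.23% of the time.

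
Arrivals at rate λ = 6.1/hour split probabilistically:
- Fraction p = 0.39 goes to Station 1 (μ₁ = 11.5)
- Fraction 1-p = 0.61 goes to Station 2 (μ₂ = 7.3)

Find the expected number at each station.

Effective rates: λ₁ = 6.1×0.39 = 2.379, λ₂ = 6.1×0.61 = 3.721
Station 1: ρ₁ = 2.379/11.5 = 0.20687, L₁ = ρ₁/(1-ρ₁) = 0.20687/(1-0.20687) = 0.2608
Station 2: ρ₂ = 3.721/7.3 = 0.50973, L₂ = ρ₂/(1-ρ₂) = 0.50973/(1-0.50973) = 1.0397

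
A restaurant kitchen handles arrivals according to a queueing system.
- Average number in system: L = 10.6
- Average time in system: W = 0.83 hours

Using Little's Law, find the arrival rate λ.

Little's Law: L = λW, so λ = L/W
λ = 10.6/0.83 = 12.7711 orders/hour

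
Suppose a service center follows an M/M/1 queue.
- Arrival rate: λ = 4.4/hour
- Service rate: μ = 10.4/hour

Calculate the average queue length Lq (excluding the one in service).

ρ = λ/μ = 4.4/10.4 = 0.4231
For M/M/1: Lq = λ²/(μ(μ-λ))
Lq = 19.36/(10.4 × 6.00)
Lq = 0.3103 customers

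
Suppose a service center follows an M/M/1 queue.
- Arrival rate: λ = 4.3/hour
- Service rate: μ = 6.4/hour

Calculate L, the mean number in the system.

ρ = λ/μ = 4.3/6.4 = 0.6719
For M/M/1: L = λ/(μ-λ)
L = 4.3/(6.4-4.3) = 4.3/2.10
L = 2.0476 customers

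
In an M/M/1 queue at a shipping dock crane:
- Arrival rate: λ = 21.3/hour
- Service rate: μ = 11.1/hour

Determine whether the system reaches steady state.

Stability requires ρ = λ/(cμ) < 1
ρ = 21.3/(1 × 11.1) = 21.3/11.10 = 1.9189
Since 1.9189 ≥ 1, the system is UNSTABLE.
Queue grows without bound. Need μ > λ = 21.3.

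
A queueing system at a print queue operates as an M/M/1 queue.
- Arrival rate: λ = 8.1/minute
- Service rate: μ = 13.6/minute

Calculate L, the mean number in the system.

ρ = λ/μ = 8.1/13.6 = 0.5956
For M/M/1: L = λ/(μ-λ)
L = 8.1/(13.6-8.1) = 8.1/5.50
L = 1.4727 jobs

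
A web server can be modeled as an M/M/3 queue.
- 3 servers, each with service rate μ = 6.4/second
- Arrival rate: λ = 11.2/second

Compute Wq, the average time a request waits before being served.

Traffic intensity: ρ = λ/(cμ) = 11.2/(3×6.4) = 0.5833
Since ρ = 0.5833 < 1, system is stable.
Offered load a = λ/μ = cρ = 11.2/6.4 = 1.7500
P₀ = [ Σₙ₌₀^2 aⁿ/n! + a^3/(3!(1-ρ)) ]⁻¹
Σ = a^0/0! + a^1/1! + a^2/2! = 1.0000 + 1.7500 + 1.5312 = 4.2812
a^3/(3!(1-ρ)) = 5.3594/(6 × 0.41667) = 2.1437
P₀ = 1/(4.2812 + 2.1437) = 0.1556
Lq = P₀·a^3·ρ / (3!(1-ρ)²) = 0.15564 × 5.3594 × 0.58333 / (6 × 0.17361) = 0.4671
Wq = Lq/λ = 0.4671/11.2 = 0.04171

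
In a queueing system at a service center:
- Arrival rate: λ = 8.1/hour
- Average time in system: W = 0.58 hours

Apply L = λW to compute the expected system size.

Little's Law: L = λW
L = 8.1 × 0.58 = 4.6980 customers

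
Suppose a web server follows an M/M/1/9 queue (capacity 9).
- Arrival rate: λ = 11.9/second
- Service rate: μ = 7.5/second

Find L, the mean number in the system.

ρ = λ/μ = 11.9/7.5 = 1.58667
P₀ = (1-ρ)/(1-ρ^(K+1)) = (1-1.58667)/(1-1.58667^10) = -0.58667/-100.1268 = 0.005859
P_K = P₀×ρ^K = 0.005859 × 1.58667^9 = 0.005859 × 63.7352 = 0.3734
L = ρ[1 - (K+1)ρ^K + Kρ^(K+1)] / [(1-ρ)(1-ρ^(K+1))]
L = 1.58667 × (1 - 10×63.7352 + 9×101.1268) / ((1 - 1.58667) × (1 - 101.1268)) = 7.3953 requests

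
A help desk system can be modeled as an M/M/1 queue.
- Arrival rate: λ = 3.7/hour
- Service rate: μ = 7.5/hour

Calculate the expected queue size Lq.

ρ = λ/μ = 3.7/7.5 = 0.4933
For M/M/1: Lq = λ²/(μ(μ-λ))
Lq = 13.69/(7.5 × 3.80)
Lq = 0.4804 tickets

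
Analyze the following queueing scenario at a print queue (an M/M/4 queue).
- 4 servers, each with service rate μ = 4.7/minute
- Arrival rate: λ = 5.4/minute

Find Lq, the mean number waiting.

Traffic intensity: ρ = λ/(cμ) = 5.4/(4×4.7) = 0.2872
Since ρ = 0.2872 < 1, system is stable.
Offered load a = λ/μ = cρ = 5.4/4.7 = 1.1489
P₀ = [ Σₙ₌₀^3 aⁿ/n! + a^4/(4!(1-ρ)) ]⁻¹
Σ = a^0/0! + a^1/1! + a^2/2! + a^3/3! = 1.0000 + 1.1489 + 0.6600 + 0.2528 = 3.0617
a^4/(4!(1-ρ)) = 1.7425/(24 × 0.7128) = 0.1019
P₀ = 1/(3.0617 + 0.1019) = 0.3161
Lq = P₀·a^4·ρ / (4!(1-ρ)²) = 0.31610 × 1.7425 × 0.28723 / (24 × 0.50804) = 0.01298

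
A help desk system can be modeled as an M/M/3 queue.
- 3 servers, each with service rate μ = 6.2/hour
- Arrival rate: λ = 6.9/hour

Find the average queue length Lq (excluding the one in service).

Traffic intensity: ρ = λ/(cμ) = 6.9/(3×6.2) = 0.3710
Since ρ = 0.3710 < 1, system is stable.
Offered load a = λ/μ = cρ = 6.9/6.2 = 1.1129
P₀ = [ Σₙ₌₀^2 aⁿ/n! + a^3/(3!(1-ρ)) ]⁻¹
Σ = a^0/0! + a^1/1! + a^2/2! = 1.0000 + 1.1129 + 0.6193 = 2.7322
a^3/(3!(1-ρ)) = 1.3784/(6 × 0.6290) = 0.3652
P₀ = 1/(2.7322 + 0.3652) = 0.3229
Lq = P₀·a^3·ρ / (3!(1-ρ)²) = 0.32285 × 1.3784 × 0.37097 / (6 × 0.39568) = 0.06954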